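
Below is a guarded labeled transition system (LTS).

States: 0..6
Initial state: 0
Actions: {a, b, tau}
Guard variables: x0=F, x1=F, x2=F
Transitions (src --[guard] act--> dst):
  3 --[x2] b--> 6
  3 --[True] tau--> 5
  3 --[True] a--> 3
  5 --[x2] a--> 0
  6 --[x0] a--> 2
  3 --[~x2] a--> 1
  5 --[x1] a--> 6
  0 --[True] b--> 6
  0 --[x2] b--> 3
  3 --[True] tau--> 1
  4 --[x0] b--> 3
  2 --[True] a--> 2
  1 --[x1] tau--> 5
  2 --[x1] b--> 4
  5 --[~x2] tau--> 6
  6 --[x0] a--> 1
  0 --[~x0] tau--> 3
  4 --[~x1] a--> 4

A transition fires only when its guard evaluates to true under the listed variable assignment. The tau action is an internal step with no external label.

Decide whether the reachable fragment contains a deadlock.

Answer: DEADLOCK at state 1

Trace:
Reach set: {0,1,3,5,6}
  0: b→6  tau→3  [deg 2]
  1: ∅  [deadlock]
  3: a→1  a→3  tau→1  tau→5  [deg 4]
  5: tau→6  [deg 1]
  6: ∅  [deadlock]
witness 1: tau·tau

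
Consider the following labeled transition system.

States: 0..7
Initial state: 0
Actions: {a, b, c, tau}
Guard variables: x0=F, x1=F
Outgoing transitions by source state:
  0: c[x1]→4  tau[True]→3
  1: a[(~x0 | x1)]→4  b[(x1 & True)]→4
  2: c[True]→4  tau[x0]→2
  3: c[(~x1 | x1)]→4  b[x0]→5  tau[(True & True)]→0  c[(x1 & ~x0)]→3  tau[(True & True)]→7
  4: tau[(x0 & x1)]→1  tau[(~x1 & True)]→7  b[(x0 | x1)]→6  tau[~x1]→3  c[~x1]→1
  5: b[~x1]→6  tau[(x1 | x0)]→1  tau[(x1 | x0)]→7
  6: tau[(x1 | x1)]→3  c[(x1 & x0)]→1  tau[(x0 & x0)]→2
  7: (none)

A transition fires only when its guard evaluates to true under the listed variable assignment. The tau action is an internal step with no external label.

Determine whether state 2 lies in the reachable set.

Answer: UNREACHABLE

Trace:
Guard filter leaves 10 enabled edge(s).
L0 = {0}
L1 = {3}  now seen {0,3}
L2 = {4,7}  now seen {0,3,4,7}
L3 = {1}  now seen {0,1,3,4,7}
R = {0,1,3,4,7}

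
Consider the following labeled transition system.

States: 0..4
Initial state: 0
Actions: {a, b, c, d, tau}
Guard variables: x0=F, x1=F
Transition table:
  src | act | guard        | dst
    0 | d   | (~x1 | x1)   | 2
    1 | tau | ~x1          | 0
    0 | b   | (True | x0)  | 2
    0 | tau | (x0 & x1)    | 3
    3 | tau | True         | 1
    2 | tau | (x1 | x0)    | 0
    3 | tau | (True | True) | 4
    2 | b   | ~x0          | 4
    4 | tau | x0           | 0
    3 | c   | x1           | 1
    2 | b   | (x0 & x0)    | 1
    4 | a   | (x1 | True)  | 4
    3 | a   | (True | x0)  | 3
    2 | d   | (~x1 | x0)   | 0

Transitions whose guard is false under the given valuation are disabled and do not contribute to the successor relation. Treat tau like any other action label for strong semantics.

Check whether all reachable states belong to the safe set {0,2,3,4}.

Safe = {0,2,3,4}
R = {0,2,4}
  0: safe
  2: safe
  4: safe

Answer: INVARIANT HOLDS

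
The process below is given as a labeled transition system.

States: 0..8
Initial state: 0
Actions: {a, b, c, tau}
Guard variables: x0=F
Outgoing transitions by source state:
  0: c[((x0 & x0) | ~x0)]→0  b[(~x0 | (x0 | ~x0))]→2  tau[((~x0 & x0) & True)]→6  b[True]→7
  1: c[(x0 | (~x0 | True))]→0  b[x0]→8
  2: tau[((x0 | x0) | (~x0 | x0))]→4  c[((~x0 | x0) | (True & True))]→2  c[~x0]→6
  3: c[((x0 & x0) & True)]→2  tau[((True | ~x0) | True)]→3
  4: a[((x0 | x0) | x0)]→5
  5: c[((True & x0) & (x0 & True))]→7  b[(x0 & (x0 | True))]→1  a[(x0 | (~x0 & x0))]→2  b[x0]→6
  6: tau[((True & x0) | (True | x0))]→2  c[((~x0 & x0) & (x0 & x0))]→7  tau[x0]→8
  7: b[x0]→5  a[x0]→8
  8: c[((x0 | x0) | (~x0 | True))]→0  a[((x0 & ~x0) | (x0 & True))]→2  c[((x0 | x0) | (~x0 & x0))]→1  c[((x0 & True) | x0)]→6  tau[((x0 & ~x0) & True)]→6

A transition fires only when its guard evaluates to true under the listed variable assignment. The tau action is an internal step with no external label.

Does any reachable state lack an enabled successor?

R = {0,2,4,6,7}
  0: b→2  b→7  c→0  [3 out]
  2: c→2  c→6  tau→4  [3 out]
  4: ∅  [no exit]
  6: tau→2  [1 out]
  7: ∅  [no exit]
Path to 4: b·tau

Answer: DEADLOCK at state 4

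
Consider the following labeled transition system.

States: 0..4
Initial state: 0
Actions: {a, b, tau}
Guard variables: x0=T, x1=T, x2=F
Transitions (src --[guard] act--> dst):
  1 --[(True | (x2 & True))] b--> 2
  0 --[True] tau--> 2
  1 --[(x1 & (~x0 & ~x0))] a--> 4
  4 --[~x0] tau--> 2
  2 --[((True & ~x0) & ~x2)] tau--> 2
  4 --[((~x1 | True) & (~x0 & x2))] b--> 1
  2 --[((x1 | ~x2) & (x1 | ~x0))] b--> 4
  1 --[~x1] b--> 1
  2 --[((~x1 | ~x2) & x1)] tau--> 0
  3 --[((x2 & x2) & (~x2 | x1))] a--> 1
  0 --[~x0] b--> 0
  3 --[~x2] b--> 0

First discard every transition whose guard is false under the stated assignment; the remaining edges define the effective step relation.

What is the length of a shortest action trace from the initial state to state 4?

Answer: 2

Trace:
BFS to 4:
  Layer 0: {0}
  Layer 1: {2}
  Layer 2: {4}
4 enters at depth 2; path tau·b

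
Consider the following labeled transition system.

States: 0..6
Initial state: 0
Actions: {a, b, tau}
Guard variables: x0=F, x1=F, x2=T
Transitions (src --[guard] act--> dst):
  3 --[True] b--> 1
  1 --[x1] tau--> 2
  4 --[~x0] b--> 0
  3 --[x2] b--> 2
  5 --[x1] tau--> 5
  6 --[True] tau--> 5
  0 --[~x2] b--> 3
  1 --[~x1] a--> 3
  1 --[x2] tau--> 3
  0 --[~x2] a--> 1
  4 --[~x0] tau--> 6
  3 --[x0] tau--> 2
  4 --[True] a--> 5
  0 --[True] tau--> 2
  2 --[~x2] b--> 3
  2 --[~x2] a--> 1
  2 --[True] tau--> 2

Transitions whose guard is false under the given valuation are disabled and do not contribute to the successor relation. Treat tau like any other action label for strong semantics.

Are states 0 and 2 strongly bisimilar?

Compute ~ classes (split until stable):
  π0 = {{0,1,2,3,4,5,6}}
  π1 = {{0,2,6},{1},{3},{4},{5}}
  π2 = {{0,2},{1},{3},{4},{5},{6}}
stable after 3 split(s): 6 block(s)
[0]={0,2}  [2]={0,2}

Answer: BISIMILAR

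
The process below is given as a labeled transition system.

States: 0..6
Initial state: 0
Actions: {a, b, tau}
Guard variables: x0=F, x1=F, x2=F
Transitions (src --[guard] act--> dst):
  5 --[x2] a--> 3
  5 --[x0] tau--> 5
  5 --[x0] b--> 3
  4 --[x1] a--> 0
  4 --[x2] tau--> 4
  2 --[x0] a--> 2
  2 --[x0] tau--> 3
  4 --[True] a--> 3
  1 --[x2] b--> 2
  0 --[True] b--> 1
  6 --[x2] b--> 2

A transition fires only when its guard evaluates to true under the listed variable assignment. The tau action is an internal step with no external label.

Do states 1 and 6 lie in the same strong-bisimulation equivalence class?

Answer: BISIMILAR

Trace:
Refine partition for ~:
  round 0: {{0,1,2,3,4,5,6}}
  round 1: {{0},{1,2,3,5,6},{4}}
stable after 2 split(s): 3 block(s)
class of 1: {1,2,3,5,6}; class of 6: {1,2,3,5,6}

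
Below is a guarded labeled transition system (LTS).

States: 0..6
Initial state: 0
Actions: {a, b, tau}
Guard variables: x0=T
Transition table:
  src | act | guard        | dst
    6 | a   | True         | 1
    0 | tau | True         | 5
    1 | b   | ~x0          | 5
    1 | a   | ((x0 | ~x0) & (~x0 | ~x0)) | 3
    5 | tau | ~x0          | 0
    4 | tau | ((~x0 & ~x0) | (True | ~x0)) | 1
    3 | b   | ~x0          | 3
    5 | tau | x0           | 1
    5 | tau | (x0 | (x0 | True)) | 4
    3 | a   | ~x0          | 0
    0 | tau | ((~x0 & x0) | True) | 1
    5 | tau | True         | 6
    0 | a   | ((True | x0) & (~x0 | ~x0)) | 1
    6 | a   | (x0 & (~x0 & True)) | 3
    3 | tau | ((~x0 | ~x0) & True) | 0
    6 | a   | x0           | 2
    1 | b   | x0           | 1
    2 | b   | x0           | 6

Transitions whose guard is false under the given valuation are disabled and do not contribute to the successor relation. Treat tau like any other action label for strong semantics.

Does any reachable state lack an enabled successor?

Reachable = {0,1,2,4,5,6}
  0: tau→1  tau→5  [2 exit(s)]
  1: b→1  [1 exit(s)]
  2: b→6  [1 exit(s)]
  4: tau→1  [1 exit(s)]
  5: tau→1  tau→4  tau→6  [3 exit(s)]
  6: a→1  a→2  [2 exit(s)]

Answer: DEADLOCK-FREE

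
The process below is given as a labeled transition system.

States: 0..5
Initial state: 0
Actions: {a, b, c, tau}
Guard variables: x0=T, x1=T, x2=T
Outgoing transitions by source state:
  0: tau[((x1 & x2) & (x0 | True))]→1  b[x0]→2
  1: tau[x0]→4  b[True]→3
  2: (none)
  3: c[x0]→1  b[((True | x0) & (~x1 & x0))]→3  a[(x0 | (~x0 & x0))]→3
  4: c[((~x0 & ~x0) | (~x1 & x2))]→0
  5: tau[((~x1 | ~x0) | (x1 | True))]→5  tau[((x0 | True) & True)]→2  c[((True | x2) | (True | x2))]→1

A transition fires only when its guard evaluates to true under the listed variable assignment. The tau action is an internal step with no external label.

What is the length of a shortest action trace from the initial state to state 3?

Breadth-first toward 3:
  depth 0: {0}
  depth 1: {1,2}
  depth 2: {3,4}
3 enters at depth 2; path tau·b

Answer: 2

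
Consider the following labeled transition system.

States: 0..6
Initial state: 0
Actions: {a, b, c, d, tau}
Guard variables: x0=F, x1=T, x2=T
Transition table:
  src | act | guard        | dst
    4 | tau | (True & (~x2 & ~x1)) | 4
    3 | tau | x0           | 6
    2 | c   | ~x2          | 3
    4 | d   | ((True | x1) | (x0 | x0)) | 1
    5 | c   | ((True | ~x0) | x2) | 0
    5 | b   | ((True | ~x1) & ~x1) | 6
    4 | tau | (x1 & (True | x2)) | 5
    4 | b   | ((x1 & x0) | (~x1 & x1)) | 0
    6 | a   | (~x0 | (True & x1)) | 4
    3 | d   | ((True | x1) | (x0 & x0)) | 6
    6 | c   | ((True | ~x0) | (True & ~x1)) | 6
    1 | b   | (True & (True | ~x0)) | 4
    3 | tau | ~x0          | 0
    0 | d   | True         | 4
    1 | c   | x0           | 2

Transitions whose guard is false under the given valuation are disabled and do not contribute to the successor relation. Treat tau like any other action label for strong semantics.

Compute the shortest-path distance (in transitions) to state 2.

Answer: UNREACHABLE

Trace:
BFS to 2:
  L0 = {0}
  L1 = {4}
  L2 = {1,5}
2 never appears.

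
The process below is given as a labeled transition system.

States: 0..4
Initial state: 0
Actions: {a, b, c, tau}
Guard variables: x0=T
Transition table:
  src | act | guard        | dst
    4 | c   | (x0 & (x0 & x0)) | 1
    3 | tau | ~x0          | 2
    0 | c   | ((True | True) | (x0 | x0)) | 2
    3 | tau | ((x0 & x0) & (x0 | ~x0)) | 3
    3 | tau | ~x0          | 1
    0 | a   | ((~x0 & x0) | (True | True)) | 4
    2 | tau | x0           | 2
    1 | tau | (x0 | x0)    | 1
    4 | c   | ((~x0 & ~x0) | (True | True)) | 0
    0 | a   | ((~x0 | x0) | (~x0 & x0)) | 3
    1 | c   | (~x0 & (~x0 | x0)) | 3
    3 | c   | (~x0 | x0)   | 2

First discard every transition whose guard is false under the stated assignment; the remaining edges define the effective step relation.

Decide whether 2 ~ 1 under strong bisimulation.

Answer: BISIMILAR

Trace:
Bisimulation quotient by refinement:
  π0 = {{0,1,2,3,4}}
  π1 = {{0},{1,2},{3},{4}}
Fixed point at round 2; 4 class(es).
class of 2: {1,2}; class of 1: {1,2}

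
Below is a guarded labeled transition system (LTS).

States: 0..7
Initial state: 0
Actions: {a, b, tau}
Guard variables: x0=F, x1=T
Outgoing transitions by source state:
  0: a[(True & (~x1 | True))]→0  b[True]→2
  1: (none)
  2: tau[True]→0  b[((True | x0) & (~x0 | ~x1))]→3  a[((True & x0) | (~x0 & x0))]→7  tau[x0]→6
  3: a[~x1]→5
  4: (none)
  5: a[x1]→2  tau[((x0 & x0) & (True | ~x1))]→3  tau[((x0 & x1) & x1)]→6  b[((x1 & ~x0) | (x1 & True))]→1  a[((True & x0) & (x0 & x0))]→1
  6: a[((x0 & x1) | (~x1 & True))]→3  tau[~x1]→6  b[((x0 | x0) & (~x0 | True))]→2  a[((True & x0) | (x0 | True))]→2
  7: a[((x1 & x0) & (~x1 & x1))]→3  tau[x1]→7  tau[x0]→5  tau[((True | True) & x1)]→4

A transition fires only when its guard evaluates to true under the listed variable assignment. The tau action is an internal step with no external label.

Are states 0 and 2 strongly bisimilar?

Compute ~ classes (split until stable):
  round 0: {{0,1,2,3,4,5,6,7}}
  round 1: {{0,5},{1,3,4},{2},{6},{7}}
  round 2: {{0},{1,3,4},{2},{5},{6},{7}}
stable after 3 split(s): 6 block(s)
[0]={0}  [2]={2}

Answer: NOT BISIMILAR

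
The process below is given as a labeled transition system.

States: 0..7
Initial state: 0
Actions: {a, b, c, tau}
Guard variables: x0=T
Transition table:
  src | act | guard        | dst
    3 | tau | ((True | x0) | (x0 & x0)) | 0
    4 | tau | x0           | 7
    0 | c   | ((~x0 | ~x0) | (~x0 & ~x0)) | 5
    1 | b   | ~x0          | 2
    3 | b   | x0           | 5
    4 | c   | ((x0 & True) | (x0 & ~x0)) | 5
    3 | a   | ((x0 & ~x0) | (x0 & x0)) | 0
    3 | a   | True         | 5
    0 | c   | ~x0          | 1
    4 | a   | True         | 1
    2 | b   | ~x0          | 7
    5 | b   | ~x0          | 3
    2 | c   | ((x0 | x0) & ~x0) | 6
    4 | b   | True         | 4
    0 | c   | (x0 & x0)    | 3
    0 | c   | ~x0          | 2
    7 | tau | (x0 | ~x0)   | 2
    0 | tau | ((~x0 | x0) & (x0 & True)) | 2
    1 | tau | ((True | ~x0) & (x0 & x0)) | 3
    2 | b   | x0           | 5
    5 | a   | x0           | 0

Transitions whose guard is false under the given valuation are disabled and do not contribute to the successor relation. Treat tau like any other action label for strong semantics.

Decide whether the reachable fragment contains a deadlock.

Answer: DEADLOCK-FREE

Trace:
R = {0,2,3,5}
  0: c→3  tau→2  [2 out]
  2: b→5  [1 out]
  3: a→0  a→5  b→5  tau→0  [4 out]
  5: a→0  [1 out]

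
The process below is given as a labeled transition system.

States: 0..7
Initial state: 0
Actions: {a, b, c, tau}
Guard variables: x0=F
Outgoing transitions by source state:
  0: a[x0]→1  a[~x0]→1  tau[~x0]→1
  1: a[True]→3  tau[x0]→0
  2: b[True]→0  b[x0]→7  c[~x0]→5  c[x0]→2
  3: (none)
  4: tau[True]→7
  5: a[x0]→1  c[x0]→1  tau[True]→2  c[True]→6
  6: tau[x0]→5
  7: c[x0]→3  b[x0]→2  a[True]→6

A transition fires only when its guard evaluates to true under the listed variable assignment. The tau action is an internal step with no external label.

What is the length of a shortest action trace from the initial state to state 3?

Answer: 2

Analysis:
Breadth-first toward 3:
  Layer 0: {0}
  Layer 1: {1}
  Layer 2: {3}
first hit 3 at d=2 via a·a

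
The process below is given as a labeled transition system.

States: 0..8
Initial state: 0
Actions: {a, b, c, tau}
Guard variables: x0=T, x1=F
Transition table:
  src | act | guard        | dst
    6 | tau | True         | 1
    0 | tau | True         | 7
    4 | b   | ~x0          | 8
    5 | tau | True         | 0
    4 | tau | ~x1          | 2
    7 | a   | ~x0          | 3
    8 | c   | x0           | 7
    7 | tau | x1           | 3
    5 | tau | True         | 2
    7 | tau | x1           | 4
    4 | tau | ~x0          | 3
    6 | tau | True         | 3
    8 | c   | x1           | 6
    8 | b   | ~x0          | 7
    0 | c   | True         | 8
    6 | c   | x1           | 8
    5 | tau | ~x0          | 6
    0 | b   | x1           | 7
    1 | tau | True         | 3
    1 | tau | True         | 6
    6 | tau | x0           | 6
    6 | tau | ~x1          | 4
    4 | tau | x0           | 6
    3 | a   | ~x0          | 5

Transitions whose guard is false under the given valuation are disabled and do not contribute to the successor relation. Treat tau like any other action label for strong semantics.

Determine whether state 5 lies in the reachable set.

13 transition(s) survive guard evaluation.
depth 0: {0}
depth 1: {7,8}  now seen {0,7,8}
Reachable = {0,7,8}

Answer: UNREACHABLE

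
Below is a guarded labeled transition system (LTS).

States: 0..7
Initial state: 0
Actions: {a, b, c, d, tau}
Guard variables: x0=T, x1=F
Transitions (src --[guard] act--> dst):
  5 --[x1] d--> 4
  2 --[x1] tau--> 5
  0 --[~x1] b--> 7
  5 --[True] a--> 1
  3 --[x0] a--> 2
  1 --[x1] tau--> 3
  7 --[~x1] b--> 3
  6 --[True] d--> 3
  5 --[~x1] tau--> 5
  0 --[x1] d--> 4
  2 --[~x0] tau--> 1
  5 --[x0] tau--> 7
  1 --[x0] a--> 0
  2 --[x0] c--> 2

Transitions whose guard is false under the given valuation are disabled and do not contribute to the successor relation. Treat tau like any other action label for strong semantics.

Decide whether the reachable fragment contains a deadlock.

Answer: DEADLOCK-FREE

Working:
Reachable = {0,2,3,7}
  0: b→7  [1 out]
  2: c→2  [1 out]
  3: a→2  [1 out]
  7: b→3  [1 out]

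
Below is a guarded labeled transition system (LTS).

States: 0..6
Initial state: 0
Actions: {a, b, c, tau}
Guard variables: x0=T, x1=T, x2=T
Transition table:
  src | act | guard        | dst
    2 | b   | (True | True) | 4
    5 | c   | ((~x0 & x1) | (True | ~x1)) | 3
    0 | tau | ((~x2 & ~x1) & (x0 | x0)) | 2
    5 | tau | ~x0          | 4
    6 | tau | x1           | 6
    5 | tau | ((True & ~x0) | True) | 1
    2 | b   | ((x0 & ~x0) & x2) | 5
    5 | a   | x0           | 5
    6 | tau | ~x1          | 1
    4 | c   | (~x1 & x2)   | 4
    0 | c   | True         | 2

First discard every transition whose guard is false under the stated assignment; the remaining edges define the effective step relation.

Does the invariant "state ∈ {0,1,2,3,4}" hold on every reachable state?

Inv-set: {0,1,2,3,4}
R = {0,2,4}
  0: ok
  2: ok
  4: ok

Answer: INVARIANT HOLDS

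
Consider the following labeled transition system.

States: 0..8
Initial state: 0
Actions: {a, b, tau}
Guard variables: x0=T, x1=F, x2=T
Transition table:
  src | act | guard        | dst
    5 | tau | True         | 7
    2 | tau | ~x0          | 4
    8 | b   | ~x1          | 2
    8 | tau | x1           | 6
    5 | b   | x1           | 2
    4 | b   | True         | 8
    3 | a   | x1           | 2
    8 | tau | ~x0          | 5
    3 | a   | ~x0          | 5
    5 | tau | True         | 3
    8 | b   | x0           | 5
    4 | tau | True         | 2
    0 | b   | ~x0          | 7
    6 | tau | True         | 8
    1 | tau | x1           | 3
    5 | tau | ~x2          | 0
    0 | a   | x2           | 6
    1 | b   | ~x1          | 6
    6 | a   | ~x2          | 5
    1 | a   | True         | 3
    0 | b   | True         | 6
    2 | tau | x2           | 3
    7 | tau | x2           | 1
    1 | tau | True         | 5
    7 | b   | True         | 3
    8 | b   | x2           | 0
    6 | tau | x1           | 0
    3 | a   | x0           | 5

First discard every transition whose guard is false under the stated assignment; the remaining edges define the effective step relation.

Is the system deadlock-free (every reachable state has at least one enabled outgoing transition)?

R = {0,1,2,3,5,6,7,8}
  0: a→6  b→6  [2 exit(s)]
  1: a→3  b→6  tau→5  [3 exit(s)]
  2: tau→3  [1 exit(s)]
  3: a→5  [1 exit(s)]
  5: tau→3  tau→7  [2 exit(s)]
  6: tau→8  [1 exit(s)]
  7: b→3  tau→1  [2 exit(s)]
  8: b→0  b→2  b→5  [3 exit(s)]

Answer: DEADLOCK-FREE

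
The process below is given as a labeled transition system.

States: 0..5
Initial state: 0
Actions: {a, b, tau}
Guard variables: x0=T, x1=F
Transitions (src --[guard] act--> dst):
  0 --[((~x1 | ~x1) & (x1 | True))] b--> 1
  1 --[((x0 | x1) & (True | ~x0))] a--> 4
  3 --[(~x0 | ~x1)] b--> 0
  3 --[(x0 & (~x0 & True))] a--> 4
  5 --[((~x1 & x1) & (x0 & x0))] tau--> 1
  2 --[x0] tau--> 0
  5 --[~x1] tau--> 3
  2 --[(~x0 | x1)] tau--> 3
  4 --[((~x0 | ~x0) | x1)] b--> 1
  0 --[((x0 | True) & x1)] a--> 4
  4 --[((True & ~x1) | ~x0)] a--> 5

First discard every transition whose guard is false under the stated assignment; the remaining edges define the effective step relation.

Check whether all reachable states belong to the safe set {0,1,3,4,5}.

Answer: INVARIANT HOLDS

Analysis:
Inv-set: {0,1,3,4,5}
R = {0,1,3,4,5}
  0: ✓
  1: ✓
  3: ✓
  4: ✓
  5: ✓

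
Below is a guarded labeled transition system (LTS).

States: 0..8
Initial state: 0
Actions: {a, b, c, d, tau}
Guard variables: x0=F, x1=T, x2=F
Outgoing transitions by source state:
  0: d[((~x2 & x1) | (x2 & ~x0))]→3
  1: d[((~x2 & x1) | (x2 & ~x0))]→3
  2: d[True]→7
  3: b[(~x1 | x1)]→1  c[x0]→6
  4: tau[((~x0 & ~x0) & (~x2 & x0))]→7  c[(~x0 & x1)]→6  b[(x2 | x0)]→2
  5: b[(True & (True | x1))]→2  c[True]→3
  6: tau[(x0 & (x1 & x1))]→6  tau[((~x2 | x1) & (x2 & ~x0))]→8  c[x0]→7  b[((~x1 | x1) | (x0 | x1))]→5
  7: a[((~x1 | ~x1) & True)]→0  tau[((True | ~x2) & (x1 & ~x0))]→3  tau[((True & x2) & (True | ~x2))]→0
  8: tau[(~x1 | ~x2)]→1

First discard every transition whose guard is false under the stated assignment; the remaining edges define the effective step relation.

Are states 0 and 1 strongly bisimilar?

Answer: BISIMILAR

Analysis:
Bisimulation quotient by refinement:
  P[0] = {{0,1,2,3,4,5,6,7,8}}
  P[1] = {{0,1,2},{3,6},{4},{5},{7,8}}
  P[2] = {{0,1},{2},{3},{4},{5},{6},{7},{8}}
stable after 3 split(s): 8 block(s)
[0]={0,1}  [1]={0,1}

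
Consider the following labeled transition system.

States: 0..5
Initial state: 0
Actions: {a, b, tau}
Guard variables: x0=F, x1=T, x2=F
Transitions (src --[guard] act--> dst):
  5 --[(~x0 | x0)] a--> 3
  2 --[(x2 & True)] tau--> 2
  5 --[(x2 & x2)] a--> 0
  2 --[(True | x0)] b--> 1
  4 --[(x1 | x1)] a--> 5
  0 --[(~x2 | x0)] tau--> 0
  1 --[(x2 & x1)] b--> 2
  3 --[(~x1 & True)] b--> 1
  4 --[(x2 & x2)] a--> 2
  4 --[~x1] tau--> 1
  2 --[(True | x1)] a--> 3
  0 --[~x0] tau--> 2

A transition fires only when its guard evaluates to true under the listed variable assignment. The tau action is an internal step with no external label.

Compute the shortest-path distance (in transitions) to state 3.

Answer: 2

Trace:
BFS to 3:
  L0 = {0}
  L1 = {2}
  L2 = {1,3}
depth(3)=2, e.g. tau·a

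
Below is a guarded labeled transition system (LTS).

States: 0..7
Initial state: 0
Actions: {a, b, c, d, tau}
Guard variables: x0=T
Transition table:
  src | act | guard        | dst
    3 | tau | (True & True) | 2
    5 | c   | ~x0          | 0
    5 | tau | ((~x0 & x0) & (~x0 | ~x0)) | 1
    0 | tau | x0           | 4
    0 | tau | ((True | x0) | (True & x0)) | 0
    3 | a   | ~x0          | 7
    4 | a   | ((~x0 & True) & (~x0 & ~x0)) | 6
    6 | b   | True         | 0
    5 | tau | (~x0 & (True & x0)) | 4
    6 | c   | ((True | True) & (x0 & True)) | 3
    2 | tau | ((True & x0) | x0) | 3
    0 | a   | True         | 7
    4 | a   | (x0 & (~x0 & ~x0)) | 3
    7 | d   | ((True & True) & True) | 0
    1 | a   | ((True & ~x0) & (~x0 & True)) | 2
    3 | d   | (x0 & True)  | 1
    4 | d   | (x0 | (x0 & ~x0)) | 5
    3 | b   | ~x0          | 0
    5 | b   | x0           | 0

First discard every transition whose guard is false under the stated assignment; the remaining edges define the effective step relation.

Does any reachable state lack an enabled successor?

Answer: DEADLOCK-FREE

Trace:
Reachable = {0,4,5,7}
  0: a→7  tau→0  tau→4  [deg 3]
  4: d→5  [deg 1]
  5: b→0  [deg 1]
  7: d→0  [deg 1]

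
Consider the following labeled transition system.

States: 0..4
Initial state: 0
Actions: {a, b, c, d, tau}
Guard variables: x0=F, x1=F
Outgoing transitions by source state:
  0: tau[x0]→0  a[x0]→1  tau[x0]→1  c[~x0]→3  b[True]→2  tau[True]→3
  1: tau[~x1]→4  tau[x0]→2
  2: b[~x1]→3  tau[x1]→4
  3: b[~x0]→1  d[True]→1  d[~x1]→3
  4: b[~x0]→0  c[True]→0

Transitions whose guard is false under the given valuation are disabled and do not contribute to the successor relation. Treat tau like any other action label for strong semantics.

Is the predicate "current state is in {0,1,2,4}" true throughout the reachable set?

Answer: INVARIANT VIOLATED at state 3

Analysis:
Safe = {0,1,2,4}
Reach set: {0,1,2,3,4}
  0: safe
  1: safe
  2: safe
  3: VIOLATES
  4: safe
witness against invariant: c → 3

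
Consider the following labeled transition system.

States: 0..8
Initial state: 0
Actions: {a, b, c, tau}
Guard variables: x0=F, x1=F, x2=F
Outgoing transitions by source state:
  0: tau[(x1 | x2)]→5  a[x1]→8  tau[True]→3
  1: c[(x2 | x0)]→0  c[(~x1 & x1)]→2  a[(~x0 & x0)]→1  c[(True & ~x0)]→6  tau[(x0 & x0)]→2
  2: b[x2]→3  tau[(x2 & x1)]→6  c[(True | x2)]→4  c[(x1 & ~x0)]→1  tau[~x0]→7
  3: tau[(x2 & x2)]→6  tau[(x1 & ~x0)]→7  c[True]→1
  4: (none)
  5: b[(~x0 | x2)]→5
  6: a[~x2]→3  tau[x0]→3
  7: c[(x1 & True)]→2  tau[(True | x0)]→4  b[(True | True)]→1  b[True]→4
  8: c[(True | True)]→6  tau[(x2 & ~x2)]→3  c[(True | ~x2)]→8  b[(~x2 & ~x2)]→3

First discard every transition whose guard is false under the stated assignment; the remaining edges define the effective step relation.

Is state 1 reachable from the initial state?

Guard filter leaves 13 enabled edge(s).
depth 0: {0}
depth 1: {3}  cumulative {0,3}
depth 2: {1}  cumulative {0,1,3}
depth 3: {6}  cumulative {0,1,3,6}
Reach set: {0,1,3,6}
witness 1: tau·c

Answer: REACHABLE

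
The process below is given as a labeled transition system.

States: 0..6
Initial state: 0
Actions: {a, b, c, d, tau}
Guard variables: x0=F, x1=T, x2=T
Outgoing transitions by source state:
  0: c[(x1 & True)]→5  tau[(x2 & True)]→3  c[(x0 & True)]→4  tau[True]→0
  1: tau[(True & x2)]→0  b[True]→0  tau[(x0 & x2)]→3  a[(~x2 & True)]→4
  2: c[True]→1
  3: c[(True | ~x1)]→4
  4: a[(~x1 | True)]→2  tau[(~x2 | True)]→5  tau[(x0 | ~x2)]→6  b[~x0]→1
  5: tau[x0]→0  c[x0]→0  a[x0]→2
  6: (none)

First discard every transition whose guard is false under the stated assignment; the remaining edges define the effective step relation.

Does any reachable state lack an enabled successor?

Reach set: {0,1,2,3,4,5}
  0: c→5  tau→0  tau→3  [3 exit(s)]
  1: b→0  tau→0  [2 exit(s)]
  2: c→1  [1 exit(s)]
  3: c→4  [1 exit(s)]
  4: a→2  b→1  tau→5  [3 exit(s)]
  5: ∅  [no exit]
trace reaching 5: c

Answer: DEADLOCK at state 5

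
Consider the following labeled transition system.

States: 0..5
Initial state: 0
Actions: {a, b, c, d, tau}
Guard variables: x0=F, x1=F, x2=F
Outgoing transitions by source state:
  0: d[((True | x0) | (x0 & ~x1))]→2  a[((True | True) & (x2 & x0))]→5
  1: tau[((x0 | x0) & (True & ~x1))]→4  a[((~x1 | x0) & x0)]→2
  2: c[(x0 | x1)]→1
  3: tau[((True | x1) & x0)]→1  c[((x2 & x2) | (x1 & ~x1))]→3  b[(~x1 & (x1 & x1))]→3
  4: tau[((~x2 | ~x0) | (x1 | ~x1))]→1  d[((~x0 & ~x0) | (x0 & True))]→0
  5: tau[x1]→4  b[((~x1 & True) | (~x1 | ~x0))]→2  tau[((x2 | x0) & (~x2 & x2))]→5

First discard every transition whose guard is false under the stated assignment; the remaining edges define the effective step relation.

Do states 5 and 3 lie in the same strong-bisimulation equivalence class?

Answer: NOT BISIMILAR

Analysis:
Refine partition for ~:
  P[0] = {{0,1,2,3,4,5}}
  P[1] = {{0},{1,2,3},{4},{5}}
Fixed point at round 2; 4 class(es).
class of 5: {5}; class of 3: {1,2,3}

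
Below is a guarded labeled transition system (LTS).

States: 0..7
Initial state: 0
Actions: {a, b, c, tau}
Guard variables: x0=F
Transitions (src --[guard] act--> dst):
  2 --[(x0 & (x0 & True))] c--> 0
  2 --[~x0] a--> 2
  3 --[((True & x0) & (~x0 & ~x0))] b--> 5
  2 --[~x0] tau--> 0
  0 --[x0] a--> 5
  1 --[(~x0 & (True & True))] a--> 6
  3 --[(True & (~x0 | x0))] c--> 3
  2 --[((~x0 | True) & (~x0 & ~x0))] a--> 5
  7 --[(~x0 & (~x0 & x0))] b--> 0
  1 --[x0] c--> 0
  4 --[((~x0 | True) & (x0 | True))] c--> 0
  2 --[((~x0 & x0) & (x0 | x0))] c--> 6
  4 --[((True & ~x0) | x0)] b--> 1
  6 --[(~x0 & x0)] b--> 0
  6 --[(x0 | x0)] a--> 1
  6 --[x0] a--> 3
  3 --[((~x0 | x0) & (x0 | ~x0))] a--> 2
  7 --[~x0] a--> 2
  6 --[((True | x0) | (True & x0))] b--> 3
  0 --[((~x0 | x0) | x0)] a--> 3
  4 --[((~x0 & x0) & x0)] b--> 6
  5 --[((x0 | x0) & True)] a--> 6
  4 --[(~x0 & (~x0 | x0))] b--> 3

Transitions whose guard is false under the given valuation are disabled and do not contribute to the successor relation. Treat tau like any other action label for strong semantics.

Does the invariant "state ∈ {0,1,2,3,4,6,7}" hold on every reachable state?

Answer: INVARIANT VIOLATED at state 5

Trace:
Allowed set {0,1,2,3,4,6,7}
R = {0,2,3,5}
  0: safe
  2: safe
  3: safe
  5: outside
reach 5 via a·a·a — violates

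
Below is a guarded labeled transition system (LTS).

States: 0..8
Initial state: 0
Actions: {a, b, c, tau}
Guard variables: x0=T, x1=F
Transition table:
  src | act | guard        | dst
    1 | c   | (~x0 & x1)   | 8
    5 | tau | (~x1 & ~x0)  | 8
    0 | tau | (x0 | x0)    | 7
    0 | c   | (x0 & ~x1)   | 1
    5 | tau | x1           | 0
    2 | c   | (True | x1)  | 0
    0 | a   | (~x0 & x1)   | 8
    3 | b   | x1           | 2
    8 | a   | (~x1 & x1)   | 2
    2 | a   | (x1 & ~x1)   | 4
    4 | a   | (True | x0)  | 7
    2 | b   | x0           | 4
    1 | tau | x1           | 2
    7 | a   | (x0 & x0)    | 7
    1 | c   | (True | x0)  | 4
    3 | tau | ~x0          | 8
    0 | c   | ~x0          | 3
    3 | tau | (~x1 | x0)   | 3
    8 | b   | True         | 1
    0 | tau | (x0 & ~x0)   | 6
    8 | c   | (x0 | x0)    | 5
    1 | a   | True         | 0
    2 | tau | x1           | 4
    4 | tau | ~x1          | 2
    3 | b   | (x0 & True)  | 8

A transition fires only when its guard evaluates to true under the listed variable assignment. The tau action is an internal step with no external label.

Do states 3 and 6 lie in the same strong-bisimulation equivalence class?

Bisimulation quotient by refinement:
  π0 = {{0,1,2,3,4,5,6,7,8}}
  π1 = {{0},{1},{2,8},{3},{4},{5,6},{7}}
  π2 = {{0},{1},{2},{3},{4},{5,6},{7},{8}}
8 equivalence class(es) (converged in 3)
3∈{3}, 6∈{5,6}

Answer: NOT BISIMILAR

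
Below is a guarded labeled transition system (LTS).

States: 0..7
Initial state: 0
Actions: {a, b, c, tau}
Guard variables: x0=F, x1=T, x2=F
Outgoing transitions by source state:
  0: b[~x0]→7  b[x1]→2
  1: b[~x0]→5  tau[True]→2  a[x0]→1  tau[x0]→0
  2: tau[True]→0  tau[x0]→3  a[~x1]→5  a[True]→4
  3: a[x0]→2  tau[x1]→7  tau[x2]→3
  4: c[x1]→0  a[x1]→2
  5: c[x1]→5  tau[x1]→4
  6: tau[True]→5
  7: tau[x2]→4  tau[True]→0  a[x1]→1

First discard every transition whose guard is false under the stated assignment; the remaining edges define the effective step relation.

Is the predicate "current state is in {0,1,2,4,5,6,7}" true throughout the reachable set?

Answer: INVARIANT HOLDS

Trace:
Safe = {0,1,2,4,5,6,7}
Reach set: {0,1,2,4,5,7}
  0: ok
  1: ok
  2: ok
  4: ok
  5: ok
  7: ok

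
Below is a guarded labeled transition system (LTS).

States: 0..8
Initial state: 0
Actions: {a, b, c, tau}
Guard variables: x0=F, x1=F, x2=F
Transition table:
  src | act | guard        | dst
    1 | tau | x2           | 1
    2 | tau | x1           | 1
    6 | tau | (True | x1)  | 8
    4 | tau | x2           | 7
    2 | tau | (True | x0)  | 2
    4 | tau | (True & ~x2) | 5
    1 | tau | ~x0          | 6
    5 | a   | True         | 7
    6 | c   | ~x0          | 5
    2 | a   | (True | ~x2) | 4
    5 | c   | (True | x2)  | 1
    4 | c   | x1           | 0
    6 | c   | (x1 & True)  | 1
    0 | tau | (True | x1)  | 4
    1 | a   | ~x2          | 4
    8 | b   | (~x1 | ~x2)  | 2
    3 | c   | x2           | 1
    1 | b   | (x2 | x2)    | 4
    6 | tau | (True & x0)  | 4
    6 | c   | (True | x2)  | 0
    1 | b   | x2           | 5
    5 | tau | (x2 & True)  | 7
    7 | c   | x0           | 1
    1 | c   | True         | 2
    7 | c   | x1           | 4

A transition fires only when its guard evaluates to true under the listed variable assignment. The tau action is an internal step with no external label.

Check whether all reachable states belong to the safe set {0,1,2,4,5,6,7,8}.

Allowed set {0,1,2,4,5,6,7,8}
R = {0,1,2,4,5,6,7,8}
  0: safe
  1: safe
  2: safe
  4: safe
  5: safe
  6: safe
  7: safe
  8: safe

Answer: INVARIANT HOLDS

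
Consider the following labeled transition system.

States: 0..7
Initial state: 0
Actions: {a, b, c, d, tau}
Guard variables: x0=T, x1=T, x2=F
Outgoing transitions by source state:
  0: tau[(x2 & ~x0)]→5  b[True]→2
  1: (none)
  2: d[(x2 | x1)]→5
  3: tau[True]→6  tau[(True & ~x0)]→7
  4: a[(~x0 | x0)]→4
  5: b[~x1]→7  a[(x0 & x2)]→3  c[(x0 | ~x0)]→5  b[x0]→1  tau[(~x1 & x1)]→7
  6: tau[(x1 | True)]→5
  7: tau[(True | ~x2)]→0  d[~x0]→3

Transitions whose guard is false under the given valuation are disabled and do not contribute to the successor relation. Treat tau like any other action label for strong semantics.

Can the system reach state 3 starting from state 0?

Guard filter leaves 8 enabled edge(s).
depth 0: {0}
depth 1: {2}  total {0,2}
depth 2: {5}  total {0,2,5}
depth 3: {1}  total {0,1,2,5}
Reachable = {0,1,2,5}

Answer: UNREACHABLE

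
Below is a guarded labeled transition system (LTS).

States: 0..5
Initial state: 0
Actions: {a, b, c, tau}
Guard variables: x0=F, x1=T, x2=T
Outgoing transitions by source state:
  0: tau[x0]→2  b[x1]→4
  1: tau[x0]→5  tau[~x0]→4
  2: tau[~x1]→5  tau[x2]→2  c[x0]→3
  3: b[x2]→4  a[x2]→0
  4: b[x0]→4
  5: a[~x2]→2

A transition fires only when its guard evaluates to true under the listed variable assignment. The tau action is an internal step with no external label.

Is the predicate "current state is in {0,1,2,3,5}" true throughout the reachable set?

Answer: INVARIANT VIOLATED at state 4

Trace:
Safe = {0,1,2,3,5}
Reach set: {0,4}
  0: ok
  4: VIOLATES
counterexample path to 4: b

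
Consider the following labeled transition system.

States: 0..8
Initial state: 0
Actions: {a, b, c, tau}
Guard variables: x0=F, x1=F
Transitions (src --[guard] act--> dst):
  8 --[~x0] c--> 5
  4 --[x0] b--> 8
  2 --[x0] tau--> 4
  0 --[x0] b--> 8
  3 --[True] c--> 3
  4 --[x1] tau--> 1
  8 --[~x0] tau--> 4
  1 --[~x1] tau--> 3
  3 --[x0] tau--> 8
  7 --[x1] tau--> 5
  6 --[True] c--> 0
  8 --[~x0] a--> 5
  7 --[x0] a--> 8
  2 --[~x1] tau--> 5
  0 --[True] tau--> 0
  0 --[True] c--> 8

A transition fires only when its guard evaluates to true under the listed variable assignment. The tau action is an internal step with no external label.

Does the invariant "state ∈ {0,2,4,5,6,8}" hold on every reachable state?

Answer: INVARIANT HOLDS

Trace:
Safe = {0,2,4,5,6,8}
R = {0,4,5,8}
  0: ✓
  4: ✓
  5: ✓
  8: ✓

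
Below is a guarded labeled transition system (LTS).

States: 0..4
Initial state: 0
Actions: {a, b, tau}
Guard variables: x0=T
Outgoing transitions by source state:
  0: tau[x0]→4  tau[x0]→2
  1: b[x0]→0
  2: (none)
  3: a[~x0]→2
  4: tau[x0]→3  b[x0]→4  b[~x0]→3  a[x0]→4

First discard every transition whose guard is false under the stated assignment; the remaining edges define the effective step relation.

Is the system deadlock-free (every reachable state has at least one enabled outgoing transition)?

Answer: DEADLOCK at state 2

Working:
R = {0,2,3,4}
  0: tau→2  tau→4  [2 out]
  2: ∅  [no exit]
  3: ∅  [no exit]
  4: a→4  b→4  tau→3  [3 out]
witness 2: tau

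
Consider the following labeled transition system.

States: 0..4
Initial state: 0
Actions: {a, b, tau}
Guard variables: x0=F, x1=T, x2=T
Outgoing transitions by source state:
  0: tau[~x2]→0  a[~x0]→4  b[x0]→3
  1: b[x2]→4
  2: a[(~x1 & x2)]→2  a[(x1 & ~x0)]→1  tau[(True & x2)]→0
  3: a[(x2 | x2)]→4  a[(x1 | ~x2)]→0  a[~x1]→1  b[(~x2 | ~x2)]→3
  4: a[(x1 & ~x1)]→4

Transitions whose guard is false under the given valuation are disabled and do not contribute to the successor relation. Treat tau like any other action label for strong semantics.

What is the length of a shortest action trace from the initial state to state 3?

Answer: UNREACHABLE

Analysis:
Breadth-first toward 3:
  Layer 0: {0}
  Layer 1: {4}
3 never appears.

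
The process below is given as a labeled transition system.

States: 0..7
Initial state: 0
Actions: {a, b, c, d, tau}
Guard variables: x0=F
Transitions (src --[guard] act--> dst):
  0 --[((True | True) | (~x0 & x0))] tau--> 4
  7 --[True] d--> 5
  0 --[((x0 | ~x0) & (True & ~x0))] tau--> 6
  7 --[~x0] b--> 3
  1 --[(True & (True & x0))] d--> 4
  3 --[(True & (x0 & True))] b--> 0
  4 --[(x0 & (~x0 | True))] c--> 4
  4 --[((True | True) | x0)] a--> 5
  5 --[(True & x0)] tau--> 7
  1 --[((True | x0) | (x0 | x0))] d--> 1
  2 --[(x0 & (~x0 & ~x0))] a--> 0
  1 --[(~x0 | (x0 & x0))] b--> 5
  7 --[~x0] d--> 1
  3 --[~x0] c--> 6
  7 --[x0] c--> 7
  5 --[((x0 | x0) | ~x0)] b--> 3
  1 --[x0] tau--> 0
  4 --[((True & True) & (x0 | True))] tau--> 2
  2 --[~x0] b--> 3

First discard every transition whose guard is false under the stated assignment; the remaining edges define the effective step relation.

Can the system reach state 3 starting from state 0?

Answer: REACHABLE

Analysis:
After dropping false guards: 12 live edges.
Layer 0: {0}
Layer 1: {4,6}  cumulative {0,4,6}
Layer 2: {2,5}  cumulative {0,2,4,5,6}
Layer 3: {3}  cumulative {0,2,3,4,5,6}
Reach set: {0,2,3,4,5,6}
witness 3: tau·a·b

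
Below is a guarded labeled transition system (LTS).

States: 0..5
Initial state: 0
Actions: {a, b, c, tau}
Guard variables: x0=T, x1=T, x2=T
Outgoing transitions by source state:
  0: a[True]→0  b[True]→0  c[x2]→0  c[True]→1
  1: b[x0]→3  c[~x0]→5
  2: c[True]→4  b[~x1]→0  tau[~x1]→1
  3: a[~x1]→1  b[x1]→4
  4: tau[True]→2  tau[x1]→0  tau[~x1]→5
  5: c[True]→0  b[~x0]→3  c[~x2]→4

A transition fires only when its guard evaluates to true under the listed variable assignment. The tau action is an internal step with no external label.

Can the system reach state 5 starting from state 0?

Answer: UNREACHABLE

Working:
After dropping false guards: 10 live edges.
Layer 0: {0}
Layer 1: {1}  cumulative {0,1}
Layer 2: {3}  cumulative {0,1,3}
Layer 3: {4}  cumulative {0,1,3,4}
Layer 4: {2}  cumulative {0,1,2,3,4}
R = {0,1,2,3,4}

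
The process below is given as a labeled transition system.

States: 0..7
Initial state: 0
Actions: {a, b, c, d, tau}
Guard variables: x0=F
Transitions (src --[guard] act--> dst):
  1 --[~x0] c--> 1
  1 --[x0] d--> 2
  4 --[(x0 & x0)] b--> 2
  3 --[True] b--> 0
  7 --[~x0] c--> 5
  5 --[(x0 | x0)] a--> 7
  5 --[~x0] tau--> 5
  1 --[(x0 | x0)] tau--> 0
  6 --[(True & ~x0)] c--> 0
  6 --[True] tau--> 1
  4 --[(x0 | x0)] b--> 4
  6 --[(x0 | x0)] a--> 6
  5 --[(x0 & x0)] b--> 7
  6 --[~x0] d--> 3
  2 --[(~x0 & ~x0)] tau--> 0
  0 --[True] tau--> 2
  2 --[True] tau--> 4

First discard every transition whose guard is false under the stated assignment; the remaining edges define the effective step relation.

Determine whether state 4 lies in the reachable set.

Answer: REACHABLE

Analysis:
10 transition(s) survive guard evaluation.
L0 = {0}
L1 = {2}  total {0,2}
L2 = {4}  total {0,2,4}
R = {0,2,4}
witness 4: tau·tau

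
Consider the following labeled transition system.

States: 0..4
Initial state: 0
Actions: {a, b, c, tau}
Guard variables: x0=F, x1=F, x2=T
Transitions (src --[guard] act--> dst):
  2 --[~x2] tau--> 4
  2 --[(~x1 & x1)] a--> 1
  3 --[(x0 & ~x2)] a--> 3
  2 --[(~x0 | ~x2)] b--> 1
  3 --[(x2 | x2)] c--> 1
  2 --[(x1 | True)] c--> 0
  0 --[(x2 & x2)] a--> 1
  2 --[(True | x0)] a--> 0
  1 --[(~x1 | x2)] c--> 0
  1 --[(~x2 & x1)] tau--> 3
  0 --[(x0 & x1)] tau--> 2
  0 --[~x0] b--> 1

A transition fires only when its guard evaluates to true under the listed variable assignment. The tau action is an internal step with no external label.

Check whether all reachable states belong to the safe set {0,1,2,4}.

Safe = {0,1,2,4}
R = {0,1}
  0: ok
  1: ok

Answer: INVARIANT HOLDS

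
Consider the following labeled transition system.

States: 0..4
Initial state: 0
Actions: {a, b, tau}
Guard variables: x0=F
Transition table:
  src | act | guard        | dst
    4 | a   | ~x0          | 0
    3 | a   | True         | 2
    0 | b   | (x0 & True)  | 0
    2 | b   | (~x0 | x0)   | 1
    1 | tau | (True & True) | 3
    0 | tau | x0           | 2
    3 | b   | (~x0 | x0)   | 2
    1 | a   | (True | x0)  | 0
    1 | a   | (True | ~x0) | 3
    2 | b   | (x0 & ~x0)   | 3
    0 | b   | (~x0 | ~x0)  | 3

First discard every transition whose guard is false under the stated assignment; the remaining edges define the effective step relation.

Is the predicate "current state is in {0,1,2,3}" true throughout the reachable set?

Inv-set: {0,1,2,3}
R = {0,1,2,3}
  0: ok
  1: ok
  2: ok
  3: ok

Answer: INVARIANT HOLDS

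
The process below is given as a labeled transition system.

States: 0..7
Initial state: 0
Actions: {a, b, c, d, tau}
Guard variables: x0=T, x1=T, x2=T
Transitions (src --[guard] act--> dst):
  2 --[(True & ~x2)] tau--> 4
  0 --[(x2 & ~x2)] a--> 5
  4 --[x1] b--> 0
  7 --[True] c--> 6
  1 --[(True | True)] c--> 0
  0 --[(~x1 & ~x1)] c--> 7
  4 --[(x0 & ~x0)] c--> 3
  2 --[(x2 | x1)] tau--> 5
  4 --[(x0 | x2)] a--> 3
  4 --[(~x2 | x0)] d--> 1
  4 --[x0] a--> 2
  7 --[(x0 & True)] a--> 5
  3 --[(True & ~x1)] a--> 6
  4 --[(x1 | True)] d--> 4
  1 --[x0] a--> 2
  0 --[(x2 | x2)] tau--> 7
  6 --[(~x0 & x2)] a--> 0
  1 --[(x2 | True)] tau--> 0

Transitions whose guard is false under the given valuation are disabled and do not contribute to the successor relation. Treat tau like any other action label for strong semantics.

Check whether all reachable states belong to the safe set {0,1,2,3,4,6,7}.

Allowed set {0,1,2,3,4,6,7}
R = {0,5,6,7}
  0: ok
  5: ✗ unsafe
  6: ok
  7: ok
reach 5 via tau·a — violates

Answer: INVARIANT VIOLATED at state 5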